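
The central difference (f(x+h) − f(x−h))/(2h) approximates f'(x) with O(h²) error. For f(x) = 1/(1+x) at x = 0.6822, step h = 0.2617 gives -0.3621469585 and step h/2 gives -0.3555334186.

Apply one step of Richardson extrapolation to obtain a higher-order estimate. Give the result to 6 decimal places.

-0.353329

r = 2, so 2^r = 4.
Numerator 4×A(h/2) − A(h) = 4×(-0.3555334186) − (-0.3621469585) = -1.0599867159
Extrapolated: (-1.0599867159) / 3 = -0.3533289053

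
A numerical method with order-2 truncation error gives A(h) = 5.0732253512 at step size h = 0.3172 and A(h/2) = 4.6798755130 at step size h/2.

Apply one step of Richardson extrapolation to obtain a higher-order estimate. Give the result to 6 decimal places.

Error is O(h^2); halving h shrinks it by 2^2 = 4.
Weighted: 18.7195020520 − 5.0732253512 = 13.6462767008
(4*4.6798755130 − 5.0732253512)/(4 − 1) = 4.5487589003

4.548759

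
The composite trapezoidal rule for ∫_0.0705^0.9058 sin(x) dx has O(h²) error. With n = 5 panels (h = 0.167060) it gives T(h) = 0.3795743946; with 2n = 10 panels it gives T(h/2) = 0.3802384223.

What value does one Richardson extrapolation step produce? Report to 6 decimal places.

0.380460

Order 2 gives 2^r = 4 and 2^r − 1 = 3.
2^2 × A(h/2) = 1.5209536892; minus A(h) gives 1.1413792946.
Divide by 2^2 − 1 = 3.
1.1413792946 ÷ 3 = 0.3804597649
Shift from A(h/2): +0.0002213426.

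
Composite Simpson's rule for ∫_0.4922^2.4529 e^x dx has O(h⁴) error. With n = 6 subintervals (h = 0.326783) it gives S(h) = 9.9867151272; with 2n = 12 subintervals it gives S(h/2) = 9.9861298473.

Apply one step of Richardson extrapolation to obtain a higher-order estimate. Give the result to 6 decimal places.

9.986091

Leading term ∝ h^4; use weight 16 = 2^4.
Top: 16(9.9861298473) − (9.9867151272) = 149.7913624296
Divide by 2^4 − 1 = 15.
(16·9.9861298473 − 9.9867151272)/(16 − 1) = 9.9860908286
Shift from A(h/2): −0.0000390187.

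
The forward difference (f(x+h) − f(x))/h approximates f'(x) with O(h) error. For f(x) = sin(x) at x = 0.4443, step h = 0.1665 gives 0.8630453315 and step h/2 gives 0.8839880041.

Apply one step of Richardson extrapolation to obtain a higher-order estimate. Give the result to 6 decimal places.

Order 1 gives 2^r = 2 and 2^r − 1 = 1.
2×0.8839880041 − 0.8630453315 = 0.9049306767
Denominator 2 − 1 = 1.
Extrapolated: 0.9049306767 / 1 = 0.9049306767
Shift from A(h/2): +0.0209426726.

0.904931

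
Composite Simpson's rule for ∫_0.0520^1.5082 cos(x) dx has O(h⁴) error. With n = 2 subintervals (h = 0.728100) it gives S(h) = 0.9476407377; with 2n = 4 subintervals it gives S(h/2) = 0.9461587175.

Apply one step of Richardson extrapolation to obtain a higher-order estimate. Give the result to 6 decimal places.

0.946060

Leading term ∝ h^4; use weight 16 = 2^4.
Difference of the inputs: 0.9461587175 − 0.9476407377 = -0.0014820202
Divide by 2^4 − 1 = 15: (-0.0014820202)/15 = -0.0000988013
R = A(h/2) + (A(h/2) − A(h))/15 = 0.9461587175 − 0.0000988013 = 0.9460599162
Shift from A(h/2): −0.0000988013.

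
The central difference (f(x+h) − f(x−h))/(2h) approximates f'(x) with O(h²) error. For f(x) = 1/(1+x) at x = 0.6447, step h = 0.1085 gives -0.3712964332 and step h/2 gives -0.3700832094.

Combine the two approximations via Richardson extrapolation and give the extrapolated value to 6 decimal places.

-0.369679

Method order is 2; weight 2^2 = 4.
Weighted: (-1.4803328376) − (-0.3712964332) = -1.1090364044
Divide by 2^2 − 1 = 3.
(4×(-0.3700832094) − (-0.3712964332))/(4 − 1) = -0.3696788015
Correction |R − A(h/2)| = 4.044e-04; gap |A(h/2) − A(h)| = 1.213e-03.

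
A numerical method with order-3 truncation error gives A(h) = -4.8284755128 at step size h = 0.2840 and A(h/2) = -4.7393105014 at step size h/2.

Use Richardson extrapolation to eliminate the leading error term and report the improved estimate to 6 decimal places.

r = 3: numerator weight 8, denominator 7.
Difference of the inputs: -4.7393105014 − (-4.8284755128) = 0.0891650114
Correction (A(h/2) − A(h))/(8 − 1) = 0.0891650114/7 = 0.0127378588
R = A(h/2) + (A(h/2) − A(h))/7 = -4.7393105014 + 0.0127378588 = -4.7265726426

-4.726573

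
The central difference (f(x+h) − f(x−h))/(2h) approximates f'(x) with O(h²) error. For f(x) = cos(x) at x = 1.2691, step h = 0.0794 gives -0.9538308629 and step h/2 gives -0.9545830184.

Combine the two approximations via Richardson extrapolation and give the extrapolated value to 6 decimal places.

-0.954834

Error is O(h^2); halving h shrinks it by 2^2 = 4.
Difference of the inputs: -0.9545830184 − (-0.9538308629) = -0.0007521555
Correction (A(h/2) − A(h))/(4 − 1) = (-0.0007521555)/3 = -0.0002507185
R = -0.9545830184 − 0.0002507185 = -0.9548337369
Gap between inputs: 7.522e-04; correction applied: −0.0002507185.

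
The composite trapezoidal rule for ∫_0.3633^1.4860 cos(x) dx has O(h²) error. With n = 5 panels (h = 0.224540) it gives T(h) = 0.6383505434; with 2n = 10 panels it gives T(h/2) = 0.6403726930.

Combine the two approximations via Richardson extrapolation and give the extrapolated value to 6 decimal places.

0.641047

r = 2: numerator weight 4, denominator 3.
4 × 0.6403726930 − 0.6383505434 = 1.9231402286
(4 × 0.6403726930 − 0.6383505434)/(4 − 1) = 0.6410467429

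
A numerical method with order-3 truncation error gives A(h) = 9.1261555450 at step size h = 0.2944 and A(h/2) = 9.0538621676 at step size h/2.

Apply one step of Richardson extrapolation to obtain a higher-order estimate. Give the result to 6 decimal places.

r = 3, so 2^r = 8.
8×9.0538621676 = 72.4308973408; subtract 9.1261555450 → 63.3047417958
Denominator 8 − 1 = 7.
Result: 9.0435345423
Gap between inputs: 7.229e-02; correction applied: −0.0103276253.

9.043535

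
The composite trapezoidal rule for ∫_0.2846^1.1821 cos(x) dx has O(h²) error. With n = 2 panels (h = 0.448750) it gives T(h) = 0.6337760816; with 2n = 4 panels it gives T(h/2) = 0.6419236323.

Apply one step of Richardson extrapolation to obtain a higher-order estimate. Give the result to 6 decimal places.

0.644639

Method order is 2; weight 2^2 = 4.
Top: 4(0.6419236323) − (0.6337760816) = 1.9339184476
Extrapolated: 1.9339184476 / 3 = 0.6446394825
Shift from A(h/2): +0.0027158502.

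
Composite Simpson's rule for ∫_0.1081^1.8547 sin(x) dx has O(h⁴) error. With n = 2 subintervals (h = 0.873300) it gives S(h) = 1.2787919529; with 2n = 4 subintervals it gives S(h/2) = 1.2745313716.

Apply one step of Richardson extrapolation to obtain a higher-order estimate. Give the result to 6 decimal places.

r = 4, so 2^r = 16.
16*1.2745313716 = 20.3925019456; subtract 1.2787919529 → 19.1137099927
Divide by 2^4 − 1 = 15.
Result: 1.2742473328

1.274247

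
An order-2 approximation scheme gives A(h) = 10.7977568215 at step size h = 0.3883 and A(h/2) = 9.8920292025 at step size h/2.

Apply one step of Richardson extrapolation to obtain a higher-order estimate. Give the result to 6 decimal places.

r = 2, so 2^r = 4.
4·9.8920292025 = 39.5681168100; 39.5681168100 − 10.7977568215 = 28.7703599885
Extrapolated: 28.7703599885 / 3 = 9.5901199962
Correction |R − A(h/2)| = 3.019e-01; gap |A(h/2) − A(h)| = 9.057e-01.

9.590120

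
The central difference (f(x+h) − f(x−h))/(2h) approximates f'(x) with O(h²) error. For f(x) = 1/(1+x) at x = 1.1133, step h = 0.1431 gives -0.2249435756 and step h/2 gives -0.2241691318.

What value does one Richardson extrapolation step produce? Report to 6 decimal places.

-0.223911

r = 2, so 2^r = 4.
Weighted: (-0.8966765272) − (-0.2249435756) = -0.6717329516
Divide by 2^2 − 1 = 3.
(4×(-0.2241691318) − (-0.2249435756))/(4 − 1) = -0.2239109839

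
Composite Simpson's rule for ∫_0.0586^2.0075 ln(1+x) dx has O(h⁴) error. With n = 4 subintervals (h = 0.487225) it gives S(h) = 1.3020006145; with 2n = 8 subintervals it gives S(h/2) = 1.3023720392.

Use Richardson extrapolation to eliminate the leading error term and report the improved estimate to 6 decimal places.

1.302397

r = 4: numerator weight 16, denominator 15.
16 × 1.3023720392 = 20.8379526272; 20.8379526272 − 1.3020006145 = 19.5359520127
Extrapolated: 19.5359520127 / 15 = 1.3023968008
Gap between inputs: 3.714e-04; correction applied: +0.0000247616.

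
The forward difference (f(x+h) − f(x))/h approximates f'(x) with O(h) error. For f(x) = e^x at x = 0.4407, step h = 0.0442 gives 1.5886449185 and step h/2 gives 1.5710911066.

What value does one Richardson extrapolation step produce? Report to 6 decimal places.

1.553537

Order 1 gives 2^r = 2 and 2^r − 1 = 1.
Weighted: 3.1421822132 − 1.5886449185 = 1.5535372947
Divide by 2^1 − 1 = 1.
Result: 1.5535372947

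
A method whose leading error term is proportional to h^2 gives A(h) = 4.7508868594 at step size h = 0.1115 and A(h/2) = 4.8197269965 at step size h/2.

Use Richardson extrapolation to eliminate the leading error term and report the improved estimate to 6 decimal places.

Leading term ∝ h^2; use weight 4 = 2^2.
4·4.8197269965 = 19.2789079860; subtract 4.7508868594 → 14.5280211266
R = 14.5280211266/3 = 4.8426737089
Shift from A(h/2): +0.0229467124.

4.842674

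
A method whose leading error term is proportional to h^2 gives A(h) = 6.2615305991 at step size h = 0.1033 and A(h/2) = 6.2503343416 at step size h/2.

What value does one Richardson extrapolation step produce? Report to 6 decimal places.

r = 2, so 2^r = 4.
4*6.2503343416 = 25.0013373664; 25.0013373664 − 6.2615305991 = 18.7398067673
R = 18.7398067673/3 = 6.2466022558

6.246602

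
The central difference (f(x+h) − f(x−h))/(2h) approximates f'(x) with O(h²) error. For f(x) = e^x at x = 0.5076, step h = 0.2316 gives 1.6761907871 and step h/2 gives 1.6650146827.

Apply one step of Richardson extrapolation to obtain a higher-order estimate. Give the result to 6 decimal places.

With r = 2 the leading error scales as h^2, so the weight is 2^2 = 4.
Numerator 4×A(h/2) − A(h) = 4×1.6650146827 − 1.6761907871 = 4.9838679437
Extrapolated: 4.9838679437 / 3 = 1.6612893146

1.661289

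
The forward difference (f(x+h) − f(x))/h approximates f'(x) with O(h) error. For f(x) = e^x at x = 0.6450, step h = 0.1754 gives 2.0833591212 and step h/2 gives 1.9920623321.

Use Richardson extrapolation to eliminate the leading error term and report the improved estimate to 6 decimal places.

Leading term ∝ h^1; use weight 2 = 2^1.
Weighted: 3.9841246642 − 2.0833591212 = 1.9007655430
Divide by 2^1 − 1 = 1.
Result: 1.9007655430
Correction |R − A(h/2)| = 9.130e-02; gap |A(h/2) − A(h)| = 9.130e-02.

1.900766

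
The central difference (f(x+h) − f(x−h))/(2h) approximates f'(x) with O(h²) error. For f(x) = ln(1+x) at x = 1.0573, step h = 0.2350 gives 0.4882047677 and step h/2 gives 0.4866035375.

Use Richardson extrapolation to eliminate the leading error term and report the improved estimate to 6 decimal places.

r = 2: numerator weight 4, denominator 3.
Weighted: 1.9464141500 − 0.4882047677 = 1.4582093823
Denominator 4 − 1 = 3.
R = 1.4582093823/3 = 0.4860697941

0.486070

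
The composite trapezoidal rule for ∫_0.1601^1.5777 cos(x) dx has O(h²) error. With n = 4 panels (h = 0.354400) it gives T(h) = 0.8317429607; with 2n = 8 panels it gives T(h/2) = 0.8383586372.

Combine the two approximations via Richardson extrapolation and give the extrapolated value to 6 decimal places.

Order 2 gives 2^r = 4 and 2^r − 1 = 3.
2^2×A(h/2) = 3.3534345488; minus A(h) gives 2.5216915881.
Extrapolated: 2.5216915881 / 3 = 0.8405638627

0.840564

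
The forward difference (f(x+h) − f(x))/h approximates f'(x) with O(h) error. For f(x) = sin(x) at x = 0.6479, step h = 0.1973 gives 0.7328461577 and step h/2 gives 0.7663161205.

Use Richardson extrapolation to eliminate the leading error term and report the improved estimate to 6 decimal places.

Method order is 1; weight 2^1 = 2.
2×0.7663161205 − 0.7328461577 = 0.7997860833
(2×0.7663161205 − 0.7328461577)/(2 − 1) = 0.7997860833

0.799786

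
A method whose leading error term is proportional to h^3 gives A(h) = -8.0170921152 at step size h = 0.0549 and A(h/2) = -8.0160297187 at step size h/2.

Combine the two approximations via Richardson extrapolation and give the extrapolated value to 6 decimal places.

-8.015878

r = 3, so 2^r = 8.
2^3×A(h/2) = -64.1282377496; minus A(h) gives -56.1111456344.
(8×(-8.0160297187) − (-8.0170921152))/(8 − 1) = -8.0158779478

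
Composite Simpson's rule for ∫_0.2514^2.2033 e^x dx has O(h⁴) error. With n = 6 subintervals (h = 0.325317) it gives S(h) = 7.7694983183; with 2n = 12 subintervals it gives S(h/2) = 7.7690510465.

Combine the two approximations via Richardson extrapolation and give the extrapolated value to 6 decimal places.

The method has order 4: 2^4 = 16.
Top: 16(7.7690510465) − (7.7694983183) = 116.5353184257
Extrapolated: 116.5353184257 / 15 = 7.7690212284
Shift from A(h/2): −0.0000298181.

7.769021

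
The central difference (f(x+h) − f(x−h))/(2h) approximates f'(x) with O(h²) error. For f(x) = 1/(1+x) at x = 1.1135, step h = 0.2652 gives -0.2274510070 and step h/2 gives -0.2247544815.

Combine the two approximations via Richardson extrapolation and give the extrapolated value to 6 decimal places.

-0.223856

Order 2 gives 2^r = 4 and 2^r − 1 = 3.
Weighted: (-0.8990179260) − (-0.2274510070) = -0.6715669190
(-0.6715669190) ÷ 3 = -0.2238556397
Gap between inputs: 2.697e-03; correction applied: +0.0008988418.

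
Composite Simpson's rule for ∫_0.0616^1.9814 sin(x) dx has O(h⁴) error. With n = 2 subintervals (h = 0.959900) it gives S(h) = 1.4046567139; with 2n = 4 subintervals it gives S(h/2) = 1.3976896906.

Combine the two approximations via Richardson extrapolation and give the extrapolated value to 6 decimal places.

The method has order 4: 2^4 = 16.
Difference of the inputs: 1.3976896906 − 1.4046567139 = -0.0069670233
Correction (A(h/2) − A(h))/(16 − 1) = (-0.0069670233)/15 = -0.0004644682
R = 1.3976896906 − 0.0004644682 = 1.3972252224

1.397225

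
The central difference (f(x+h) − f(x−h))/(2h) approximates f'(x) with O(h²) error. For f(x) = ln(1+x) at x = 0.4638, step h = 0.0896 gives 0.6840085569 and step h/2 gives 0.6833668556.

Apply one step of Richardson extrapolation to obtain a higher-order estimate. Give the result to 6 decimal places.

r = 2, so 2^r = 4.
4×0.6833668556 = 2.7334674224; 2.7334674224 − 0.6840085569 = 2.0494588655
(4×0.6833668556 − 0.6840085569)/(4 − 1) = 0.6831529552
Shift from A(h/2): −0.0002139004.

0.683153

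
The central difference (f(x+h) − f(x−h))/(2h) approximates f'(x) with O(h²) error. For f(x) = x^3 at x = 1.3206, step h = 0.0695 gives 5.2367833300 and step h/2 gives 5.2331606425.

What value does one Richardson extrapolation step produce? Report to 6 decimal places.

The method has order 2: 2^2 = 4.
Weighted: 20.9326425700 − 5.2367833300 = 15.6958592400
Divide by 2^2 − 1 = 3.
R = 15.6958592400/3 = 5.2319530800

5.231953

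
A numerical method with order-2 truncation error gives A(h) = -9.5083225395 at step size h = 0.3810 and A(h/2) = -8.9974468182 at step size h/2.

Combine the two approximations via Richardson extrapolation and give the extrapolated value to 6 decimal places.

Order 2 gives 2^r = 4 and 2^r − 1 = 3.
Weighted: (-35.9897872728) − (-9.5083225395) = -26.4814647333
Extrapolated: (-26.4814647333) / 3 = -8.8271549111
Gap between inputs: 5.109e-01; correction applied: +0.1702919071.

-8.827155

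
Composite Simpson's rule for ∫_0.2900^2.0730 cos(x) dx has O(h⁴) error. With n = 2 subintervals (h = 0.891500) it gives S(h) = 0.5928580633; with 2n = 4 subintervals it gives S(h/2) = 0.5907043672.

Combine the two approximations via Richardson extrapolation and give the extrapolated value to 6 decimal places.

0.590561

r = 4: numerator weight 16, denominator 15.
16×0.5907043672 = 9.4512698752; 9.4512698752 − 0.5928580633 = 8.8584118119
Denominator 16 − 1 = 15.
R = 8.8584118119/15 = 0.5905607875
Correction |R − A(h/2)| = 1.436e-04; gap |A(h/2) − A(h)| = 2.154e-03.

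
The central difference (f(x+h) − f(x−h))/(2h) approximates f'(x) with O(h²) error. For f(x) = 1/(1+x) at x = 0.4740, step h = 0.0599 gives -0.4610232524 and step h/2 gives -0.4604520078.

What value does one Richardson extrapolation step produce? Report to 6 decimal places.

-0.460262

Order 2 gives 2^r = 4 and 2^r − 1 = 3.
4×(-0.4604520078) − (-0.4610232524) = -1.3807847788
Divide by 2^2 − 1 = 3.
So the Richardson estimate is -0.4602615929.
Shift from A(h/2): +0.0001904149.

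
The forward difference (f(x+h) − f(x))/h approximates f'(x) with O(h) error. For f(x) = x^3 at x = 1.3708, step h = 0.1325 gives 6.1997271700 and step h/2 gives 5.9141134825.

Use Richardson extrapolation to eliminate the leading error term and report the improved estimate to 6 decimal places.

The method has order 1: 2^1 = 2.
Numerator 2·A(h/2) − A(h) = 2·5.9141134825 − 6.1997271700 = 5.6284997950
Denominator 2 − 1 = 1.
Extrapolated: 5.6284997950 / 1 = 5.6284997950
Gap between inputs: 2.856e-01; correction applied: −0.2856136875.

5.628500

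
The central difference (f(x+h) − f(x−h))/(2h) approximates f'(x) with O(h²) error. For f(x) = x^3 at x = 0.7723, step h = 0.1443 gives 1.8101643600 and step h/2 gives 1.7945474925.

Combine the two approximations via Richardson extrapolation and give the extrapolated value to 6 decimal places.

1.789342

Order 2 gives 2^r = 4 and 2^r − 1 = 3.
Difference of the inputs: 1.7945474925 − 1.8101643600 = -0.0156168675
Correction (A(h/2) − A(h))/(4 − 1) = (-0.0156168675)/3 = -0.0052056225
R = 1.7945474925 − 0.0052056225 = 1.7893418700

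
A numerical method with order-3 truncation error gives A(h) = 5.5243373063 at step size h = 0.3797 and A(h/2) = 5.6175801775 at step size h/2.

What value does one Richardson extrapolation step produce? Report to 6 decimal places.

The method has order 3: 2^3 = 8.
8·5.6175801775 = 44.9406414200; subtract 5.5243373063 → 39.4163041137
Divide by 2^3 − 1 = 7.
Result: 5.6309005877

5.630901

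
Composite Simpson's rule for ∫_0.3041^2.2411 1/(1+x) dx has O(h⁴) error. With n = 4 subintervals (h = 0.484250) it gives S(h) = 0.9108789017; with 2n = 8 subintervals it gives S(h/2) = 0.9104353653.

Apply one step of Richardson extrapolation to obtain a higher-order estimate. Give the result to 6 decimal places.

r = 4, so 2^r = 16.
16×0.9104353653 = 14.5669658448; subtract 0.9108789017 → 13.6560869431
Divide by 2^4 − 1 = 15.
Extrapolated: 13.6560869431 / 15 = 0.9104057962

0.910406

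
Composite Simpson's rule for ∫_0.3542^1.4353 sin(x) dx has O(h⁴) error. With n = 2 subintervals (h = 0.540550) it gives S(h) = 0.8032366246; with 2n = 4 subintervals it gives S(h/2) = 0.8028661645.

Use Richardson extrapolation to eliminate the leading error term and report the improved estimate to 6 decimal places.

0.802841

Method order is 4; weight 2^4 = 16.
A(h/2) − A(h) = 0.8028661645 − 0.8032366246 = -0.0003704601
Divide by 2^4 − 1 = 15: (-0.0003704601)/15 = -0.0000246973
R = 0.8028661645 − 0.0000246973 = 0.8028414672
Shift from A(h/2): −0.0000246973.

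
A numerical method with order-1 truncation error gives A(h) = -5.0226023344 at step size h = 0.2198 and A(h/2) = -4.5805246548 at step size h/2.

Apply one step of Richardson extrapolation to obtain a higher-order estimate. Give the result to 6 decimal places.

Leading term ∝ h^1; use weight 2 = 2^1.
Top: 2(-4.5805246548) − (-5.0226023344) = -4.1384469752
Denominator 2 − 1 = 1.
So the Richardson estimate is -4.1384469752.
Gap between inputs: 4.421e-01; correction applied: +0.4420776796.

-4.138447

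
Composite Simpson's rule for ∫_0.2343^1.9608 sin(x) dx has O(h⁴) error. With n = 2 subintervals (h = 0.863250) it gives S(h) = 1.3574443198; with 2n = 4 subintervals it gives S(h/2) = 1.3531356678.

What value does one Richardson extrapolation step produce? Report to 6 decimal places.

Leading term ∝ h^4; use weight 16 = 2^4.
2^4·A(h/2) = 21.6501706848; minus A(h) gives 20.2927263650.
Denominator 16 − 1 = 15.
20.2927263650 ÷ 15 = 1.3528484243

1.352848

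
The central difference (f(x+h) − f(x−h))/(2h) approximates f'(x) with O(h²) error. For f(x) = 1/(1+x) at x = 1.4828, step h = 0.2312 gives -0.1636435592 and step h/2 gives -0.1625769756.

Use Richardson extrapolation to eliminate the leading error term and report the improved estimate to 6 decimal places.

Leading term ∝ h^2; use weight 4 = 2^2.
4·(-0.1625769756) = -0.6503079024; (-0.6503079024) − (-0.1636435592) = -0.4866643432
(4·(-0.1625769756) − (-0.1636435592))/(4 − 1) = -0.1622214477
Gap between inputs: 1.067e-03; correction applied: +0.0003555279.

-0.162221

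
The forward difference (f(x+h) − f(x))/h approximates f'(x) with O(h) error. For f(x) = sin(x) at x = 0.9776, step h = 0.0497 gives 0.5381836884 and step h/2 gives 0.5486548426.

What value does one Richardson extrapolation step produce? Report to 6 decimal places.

Error is O(h^1); halving h shrinks it by 2^1 = 2.
2·0.5486548426 = 1.0973096852; subtract 0.5381836884 → 0.5591259968
0.5591259968 ÷ 1 = 0.5591259968

0.559126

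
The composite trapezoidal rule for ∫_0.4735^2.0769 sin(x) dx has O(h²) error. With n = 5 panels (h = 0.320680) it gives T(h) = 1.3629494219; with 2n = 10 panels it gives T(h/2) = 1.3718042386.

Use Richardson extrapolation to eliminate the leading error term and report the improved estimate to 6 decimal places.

The method has order 2: 2^2 = 4.
4 × 1.3718042386 = 5.4872169544; subtract 1.3629494219 → 4.1242675325
Denominator 4 − 1 = 3.
So the Richardson estimate is 1.3747558442.
Gap between inputs: 8.855e-03; correction applied: +0.0029516056.

1.374756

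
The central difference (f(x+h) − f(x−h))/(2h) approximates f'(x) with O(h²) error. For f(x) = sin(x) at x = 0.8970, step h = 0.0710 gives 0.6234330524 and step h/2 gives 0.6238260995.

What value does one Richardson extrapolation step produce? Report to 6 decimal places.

0.623957

r = 2, so 2^r = 4.
Numerator 4*A(h/2) − A(h) = 4*0.6238260995 − 0.6234330524 = 1.8718713456
Extrapolated: 1.8718713456 / 3 = 0.6239571152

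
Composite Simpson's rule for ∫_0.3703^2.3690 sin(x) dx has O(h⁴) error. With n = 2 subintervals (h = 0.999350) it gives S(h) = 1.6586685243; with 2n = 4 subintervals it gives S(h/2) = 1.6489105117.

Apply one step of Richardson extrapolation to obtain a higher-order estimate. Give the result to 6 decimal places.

Order 4 gives 2^r = 16 and 2^r − 1 = 15.
16·1.6489105117 = 26.3825681872; subtract 1.6586685243 → 24.7238996629
Extrapolated: 24.7238996629 / 15 = 1.6482599775
Correction |R − A(h/2)| = 6.505e-04; gap |A(h/2) − A(h)| = 9.758e-03.

1.648260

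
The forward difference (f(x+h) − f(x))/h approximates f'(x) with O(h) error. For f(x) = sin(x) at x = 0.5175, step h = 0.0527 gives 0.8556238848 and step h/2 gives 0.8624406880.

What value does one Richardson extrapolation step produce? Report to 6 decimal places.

0.869257

With r = 1 the leading error scales as h^1, so the weight is 2^1 = 2.
Numerator 2 × A(h/2) − A(h) = 2 × 0.8624406880 − 0.8556238848 = 0.8692574912
Divide by 2^1 − 1 = 1.
0.8692574912 ÷ 1 = 0.8692574912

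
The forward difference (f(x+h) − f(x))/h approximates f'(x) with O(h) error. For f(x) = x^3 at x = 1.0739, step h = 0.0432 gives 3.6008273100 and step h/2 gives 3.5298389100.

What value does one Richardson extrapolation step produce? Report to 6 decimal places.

3.458851

r = 1, so 2^r = 2.
A(h/2) − A(h) = 3.5298389100 − 3.6008273100 = -0.0709884000
Divide by 2^1 − 1 = 1: (-0.0709884000)/1 = -0.0709884000
R = A(h/2) + (A(h/2) − A(h))/1 = 3.5298389100 − 0.0709884000 = 3.4588505100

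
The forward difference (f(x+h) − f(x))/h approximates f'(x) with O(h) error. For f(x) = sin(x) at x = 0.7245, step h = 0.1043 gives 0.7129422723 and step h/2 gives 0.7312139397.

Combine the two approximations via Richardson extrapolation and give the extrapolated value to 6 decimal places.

0.749486

Error is O(h^1); halving h shrinks it by 2^1 = 2.
2^1×A(h/2) = 1.4624278794; minus A(h) gives 0.7494856071.
Divide by 2^1 − 1 = 1.
Extrapolated: 0.7494856071 / 1 = 0.7494856071
Shift from A(h/2): +0.0182716674.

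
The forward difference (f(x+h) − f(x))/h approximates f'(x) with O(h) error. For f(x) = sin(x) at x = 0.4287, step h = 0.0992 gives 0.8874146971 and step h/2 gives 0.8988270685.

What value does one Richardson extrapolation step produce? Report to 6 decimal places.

0.910239

Leading term ∝ h^1; use weight 2 = 2^1.
Numerator 2*A(h/2) − A(h) = 2*0.8988270685 − 0.8874146971 = 0.9102394399
Divide by 2^1 − 1 = 1.
Result: 0.9102394399
Shift from A(h/2): +0.0114123714.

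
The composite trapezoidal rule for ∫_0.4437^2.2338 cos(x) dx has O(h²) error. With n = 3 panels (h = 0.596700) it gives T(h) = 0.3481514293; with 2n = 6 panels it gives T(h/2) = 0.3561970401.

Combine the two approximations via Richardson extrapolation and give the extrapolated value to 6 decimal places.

r = 2: numerator weight 4, denominator 3.
Numerator 4 × A(h/2) − A(h) = 4 × 0.3561970401 − 0.3481514293 = 1.0766367311
R = 1.0766367311/3 = 0.3588789104
Correction |R − A(h/2)| = 2.682e-03; gap |A(h/2) − A(h)| = 8.046e-03.

0.358879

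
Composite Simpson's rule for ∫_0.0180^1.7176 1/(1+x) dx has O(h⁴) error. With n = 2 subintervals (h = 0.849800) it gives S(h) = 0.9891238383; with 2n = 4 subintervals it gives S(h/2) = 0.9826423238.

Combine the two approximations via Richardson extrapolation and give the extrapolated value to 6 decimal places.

r = 4: numerator weight 16, denominator 15.
Top: 16(0.9826423238) − (0.9891238383) = 14.7331533425
Divide by 2^4 − 1 = 15.
(16*0.9826423238 − 0.9891238383)/(16 − 1) = 0.9822102228
Shift from A(h/2): −0.0004321010.

0.982210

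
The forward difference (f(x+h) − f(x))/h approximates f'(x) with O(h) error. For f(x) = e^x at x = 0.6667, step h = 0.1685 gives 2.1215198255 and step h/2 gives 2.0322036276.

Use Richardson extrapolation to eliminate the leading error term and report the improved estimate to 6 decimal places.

Method order is 1; weight 2^1 = 2.
Difference of the inputs: 2.0322036276 − 2.1215198255 = -0.0893161979
Divide by 2^1 − 1 = 1: (-0.0893161979)/1 = -0.0893161979
R = 2.0322036276 − 0.0893161979 = 1.9428874297
Correction |R − A(h/2)| = 8.932e-02; gap |A(h/2) − A(h)| = 8.932e-02.

1.942887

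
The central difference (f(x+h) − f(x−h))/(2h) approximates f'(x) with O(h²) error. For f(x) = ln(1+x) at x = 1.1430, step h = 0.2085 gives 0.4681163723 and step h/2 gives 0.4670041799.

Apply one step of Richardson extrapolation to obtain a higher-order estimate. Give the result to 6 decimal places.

0.466633

r = 2, so 2^r = 4.
Difference of the inputs: 0.4670041799 − 0.4681163723 = -0.0011121924
Divide by 2^2 − 1 = 3: (-0.0011121924)/3 = -0.0003707308
R = 0.4670041799 − 0.0003707308 = 0.4666334491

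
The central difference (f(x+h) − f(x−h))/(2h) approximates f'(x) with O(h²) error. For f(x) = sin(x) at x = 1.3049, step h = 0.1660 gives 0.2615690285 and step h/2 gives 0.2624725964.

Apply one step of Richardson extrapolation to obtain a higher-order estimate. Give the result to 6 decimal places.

0.262774

r = 2: numerator weight 4, denominator 3.
4×0.2624725964 − 0.2615690285 = 0.7883213571
Divide by 2^2 − 1 = 3.
Result: 0.2627737857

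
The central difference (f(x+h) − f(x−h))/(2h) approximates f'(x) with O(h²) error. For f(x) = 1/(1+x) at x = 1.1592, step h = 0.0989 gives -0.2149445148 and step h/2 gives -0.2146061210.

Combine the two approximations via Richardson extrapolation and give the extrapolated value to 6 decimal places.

-0.214493

r = 2, so 2^r = 4.
4×(-0.2146061210) = -0.8584244840; (-0.8584244840) − (-0.2149445148) = -0.6434799692
Denominator 4 − 1 = 3.
Result: -0.2144933231
Shift from A(h/2): +0.0001127979.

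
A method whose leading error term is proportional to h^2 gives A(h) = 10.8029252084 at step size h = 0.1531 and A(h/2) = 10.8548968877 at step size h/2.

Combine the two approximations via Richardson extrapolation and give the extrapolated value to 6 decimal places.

The method has order 2: 2^2 = 4.
Difference of the inputs: 10.8548968877 − 10.8029252084 = 0.0519716793
Divide by 2^2 − 1 = 3: 0.0519716793/3 = 0.0173238931
R = A(h/2) + (A(h/2) − A(h))/3 = 10.8548968877 + 0.0173238931 = 10.8722207808
Shift from A(h/2): +0.0173238931.

10.872221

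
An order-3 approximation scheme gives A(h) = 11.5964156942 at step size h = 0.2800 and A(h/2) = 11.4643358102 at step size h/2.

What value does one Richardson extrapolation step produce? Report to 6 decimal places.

r = 3: numerator weight 8, denominator 7.
8×11.4643358102 − 11.5964156942 = 80.1182707874
Denominator 8 − 1 = 7.
Result: 11.4454672553
Gap between inputs: 1.321e-01; correction applied: −0.0188685549.

11.445467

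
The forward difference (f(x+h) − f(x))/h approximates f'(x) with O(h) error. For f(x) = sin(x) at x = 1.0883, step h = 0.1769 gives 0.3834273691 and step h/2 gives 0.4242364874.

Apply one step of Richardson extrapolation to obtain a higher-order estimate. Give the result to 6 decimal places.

0.465046

Leading term ∝ h^1; use weight 2 = 2^1.
2·0.4242364874 − 0.3834273691 = 0.4650456057
R = 0.4650456057/1 = 0.4650456057
Correction |R − A(h/2)| = 4.081e-02; gap |A(h/2) − A(h)| = 4.081e-02.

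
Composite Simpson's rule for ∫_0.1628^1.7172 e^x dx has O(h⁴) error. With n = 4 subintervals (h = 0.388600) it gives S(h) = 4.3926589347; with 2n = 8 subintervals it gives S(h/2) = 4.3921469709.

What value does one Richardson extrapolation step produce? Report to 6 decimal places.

Method order is 4; weight 2^4 = 16.
Weighted: 70.2743515344 − 4.3926589347 = 65.8816925997
Denominator 16 − 1 = 15.
(16·4.3921469709 − 4.3926589347)/(16 − 1) = 4.3921128400
Gap between inputs: 5.120e-04; correction applied: −0.0000341309.

4.392113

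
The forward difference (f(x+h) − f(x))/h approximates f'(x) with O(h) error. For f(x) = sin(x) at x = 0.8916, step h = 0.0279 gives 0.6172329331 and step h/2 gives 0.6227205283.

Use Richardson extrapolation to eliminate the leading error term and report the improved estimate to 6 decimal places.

With r = 1 the leading error scales as h^1, so the weight is 2^1 = 2.
Top: 2(0.6227205283) − (0.6172329331) = 0.6282081235
Extrapolated: 0.6282081235 / 1 = 0.6282081235
Gap between inputs: 5.488e-03; correction applied: +0.0054875952.

0.628208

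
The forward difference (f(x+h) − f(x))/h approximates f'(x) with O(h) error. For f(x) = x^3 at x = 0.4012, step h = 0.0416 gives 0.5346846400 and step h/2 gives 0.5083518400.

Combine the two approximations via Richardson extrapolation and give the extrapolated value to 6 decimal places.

Order 1 gives 2^r = 2 and 2^r − 1 = 1.
Weighted: 1.0167036800 − 0.5346846400 = 0.4820190400
Divide by 2^1 − 1 = 1.
So the Richardson estimate is 0.4820190400.
Gap between inputs: 2.633e-02; correction applied: −0.0263328000.

0.482019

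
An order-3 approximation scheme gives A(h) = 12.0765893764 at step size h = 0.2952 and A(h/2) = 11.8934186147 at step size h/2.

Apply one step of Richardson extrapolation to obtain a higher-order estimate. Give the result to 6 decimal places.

With r = 3 the leading error scales as h^3, so the weight is 2^3 = 8.
Difference of the inputs: 11.8934186147 − 12.0765893764 = -0.1831707617
Correction (A(h/2) − A(h))/(8 − 1) = (-0.1831707617)/7 = -0.0261672517
R = 11.8934186147 − 0.0261672517 = 11.8672513630
Correction |R − A(h/2)| = 2.617e-02; gap |A(h/2) − A(h)| = 1.832e-01.

11.867251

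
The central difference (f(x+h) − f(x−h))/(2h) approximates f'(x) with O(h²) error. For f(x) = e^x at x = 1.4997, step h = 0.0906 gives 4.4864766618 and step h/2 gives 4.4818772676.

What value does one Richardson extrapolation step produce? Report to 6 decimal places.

4.480344

Leading term ∝ h^2; use weight 4 = 2^2.
4·4.4818772676 − 4.4864766618 = 13.4410324086
Divide by 2^2 − 1 = 3.
Result: 4.4803441362
Gap between inputs: 4.599e-03; correction applied: −0.0015331314.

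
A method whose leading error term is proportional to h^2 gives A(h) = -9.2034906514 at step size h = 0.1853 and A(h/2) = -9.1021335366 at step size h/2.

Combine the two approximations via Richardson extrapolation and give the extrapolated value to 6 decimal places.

Leading term ∝ h^2; use weight 4 = 2^2.
4·(-9.1021335366) = -36.4085341464; subtract (-9.2034906514) → -27.2050434950
Extrapolated: (-27.2050434950) / 3 = -9.0683478317
Gap between inputs: 1.014e-01; correction applied: +0.0337857049.

-9.068348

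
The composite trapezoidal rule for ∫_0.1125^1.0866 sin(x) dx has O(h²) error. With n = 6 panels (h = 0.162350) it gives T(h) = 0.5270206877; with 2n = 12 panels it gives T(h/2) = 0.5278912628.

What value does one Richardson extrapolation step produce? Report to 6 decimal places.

0.528181

Order 2 gives 2^r = 4 and 2^r − 1 = 3.
Weighted: 2.1115650512 − 0.5270206877 = 1.5845443635
Divide by 2^2 − 1 = 3.
Extrapolated: 1.5845443635 / 3 = 0.5281814545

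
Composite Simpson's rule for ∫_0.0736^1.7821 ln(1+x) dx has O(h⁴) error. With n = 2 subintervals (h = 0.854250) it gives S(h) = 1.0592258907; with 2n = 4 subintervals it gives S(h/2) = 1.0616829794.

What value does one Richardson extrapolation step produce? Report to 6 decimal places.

1.061847

Order 4 gives 2^r = 16 and 2^r − 1 = 15.
16 × 1.0616829794 = 16.9869276704; subtract 1.0592258907 → 15.9277017797
Denominator 16 − 1 = 15.
15.9277017797 ÷ 15 = 1.0618467853
Shift from A(h/2): +0.0001638059.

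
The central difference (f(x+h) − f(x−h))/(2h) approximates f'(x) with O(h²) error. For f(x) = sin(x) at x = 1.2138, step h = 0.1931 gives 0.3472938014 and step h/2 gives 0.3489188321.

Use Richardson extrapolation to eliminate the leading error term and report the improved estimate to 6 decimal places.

The method has order 2: 2^2 = 4.
Difference of the inputs: 0.3489188321 − 0.3472938014 = 0.0016250307
Correction (A(h/2) − A(h))/(4 − 1) = 0.0016250307/3 = 0.0005416769
R = 0.3489188321 + 0.0005416769 = 0.3494605090
Correction |R − A(h/2)| = 5.417e-04; gap |A(h/2) − A(h)| = 1.625e-03.

0.349461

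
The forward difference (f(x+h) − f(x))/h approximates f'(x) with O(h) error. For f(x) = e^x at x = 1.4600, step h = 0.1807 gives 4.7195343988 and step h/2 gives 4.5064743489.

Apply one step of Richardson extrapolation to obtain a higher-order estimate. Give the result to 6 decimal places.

With r = 1 the leading error scales as h^1, so the weight is 2^1 = 2.
A(h/2) − A(h) = 4.5064743489 − 4.7195343988 = -0.2130600499
Divide by 2^1 − 1 = 1: (-0.2130600499)/1 = -0.2130600499
R = 4.5064743489 − 0.2130600499 = 4.2934142990

4.293414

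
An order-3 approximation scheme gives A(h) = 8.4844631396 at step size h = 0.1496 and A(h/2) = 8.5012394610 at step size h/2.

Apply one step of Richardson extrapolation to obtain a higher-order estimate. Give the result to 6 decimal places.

r = 3: numerator weight 8, denominator 7.
Numerator 8 × A(h/2) − A(h) = 8 × 8.5012394610 − 8.4844631396 = 59.5254525484
Denominator 8 − 1 = 7.
59.5254525484 ÷ 7 = 8.5036360783

8.503636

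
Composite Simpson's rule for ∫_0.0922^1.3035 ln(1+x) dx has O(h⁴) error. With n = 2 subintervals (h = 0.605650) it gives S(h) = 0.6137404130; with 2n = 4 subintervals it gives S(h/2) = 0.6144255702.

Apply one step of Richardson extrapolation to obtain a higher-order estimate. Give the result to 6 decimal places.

0.614471

r = 4: numerator weight 16, denominator 15.
Numerator 16*A(h/2) − A(h) = 16*0.6144255702 − 0.6137404130 = 9.2170687102
(16*0.6144255702 − 0.6137404130)/(16 − 1) = 0.6144712473
Correction |R − A(h/2)| = 4.568e-05; gap |A(h/2) − A(h)| = 6.852e-04.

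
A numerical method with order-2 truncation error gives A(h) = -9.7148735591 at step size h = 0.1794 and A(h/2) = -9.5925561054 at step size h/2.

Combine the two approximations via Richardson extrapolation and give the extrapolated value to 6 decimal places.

-9.551784

With r = 2 the leading error scales as h^2, so the weight is 2^2 = 4.
Numerator 4×A(h/2) − A(h) = 4×(-9.5925561054) − (-9.7148735591) = -28.6553508625
Divide by 2^2 − 1 = 3.
(-28.6553508625) ÷ 3 = -9.5517836208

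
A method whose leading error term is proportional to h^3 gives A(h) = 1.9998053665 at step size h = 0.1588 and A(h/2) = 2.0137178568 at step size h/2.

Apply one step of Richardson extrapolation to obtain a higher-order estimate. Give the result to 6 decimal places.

Leading term ∝ h^3; use weight 8 = 2^3.
A(h/2) − A(h) = 2.0137178568 − 1.9998053665 = 0.0139124903
Correction (A(h/2) − A(h))/(8 − 1) = 0.0139124903/7 = 0.0019874986
R = A(h/2) + (A(h/2) − A(h))/7 = 2.0137178568 + 0.0019874986 = 2.0157053554
Correction |R − A(h/2)| = 1.987e-03; gap |A(h/2) − A(h)| = 1.391e-02.

2.015705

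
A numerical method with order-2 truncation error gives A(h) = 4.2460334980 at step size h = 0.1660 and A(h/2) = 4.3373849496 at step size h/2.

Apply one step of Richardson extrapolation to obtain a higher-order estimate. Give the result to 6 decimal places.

Error is O(h^2); halving h shrinks it by 2^2 = 4.
4×4.3373849496 = 17.3495397984; subtract 4.2460334980 → 13.1035063004
Extrapolated: 13.1035063004 / 3 = 4.3678354335

4.367835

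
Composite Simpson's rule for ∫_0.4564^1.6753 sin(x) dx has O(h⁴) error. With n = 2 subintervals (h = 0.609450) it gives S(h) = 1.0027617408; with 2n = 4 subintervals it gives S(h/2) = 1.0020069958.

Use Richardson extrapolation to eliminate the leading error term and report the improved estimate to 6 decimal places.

1.001957

Order 4 gives 2^r = 16 and 2^r − 1 = 15.
Top: 16(1.0020069958) − (1.0027617408) = 15.0293501920
Denominator 16 − 1 = 15.
R = 15.0293501920/15 = 1.0019566795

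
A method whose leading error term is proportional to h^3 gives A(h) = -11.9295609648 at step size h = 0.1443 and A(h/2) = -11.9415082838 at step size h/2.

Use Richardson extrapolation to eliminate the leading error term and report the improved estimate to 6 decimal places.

Order 3 gives 2^r = 8 and 2^r − 1 = 7.
8 × (-11.9415082838) = -95.5320662704; (-95.5320662704) − (-11.9295609648) = -83.6025053056
(-83.6025053056) ÷ 7 = -11.9432150437
Correction |R − A(h/2)| = 1.707e-03; gap |A(h/2) − A(h)| = 1.195e-02.

-11.943215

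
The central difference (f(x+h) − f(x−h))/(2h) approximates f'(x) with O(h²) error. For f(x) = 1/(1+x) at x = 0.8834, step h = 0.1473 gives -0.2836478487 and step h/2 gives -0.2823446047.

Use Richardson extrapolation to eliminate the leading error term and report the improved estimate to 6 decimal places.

The method has order 2: 2^2 = 4.
4·(-0.2823446047) = -1.1293784188; subtract (-0.2836478487) → -0.8457305701
Divide by 2^2 − 1 = 3.
So the Richardson estimate is -0.2819101900.

-0.281910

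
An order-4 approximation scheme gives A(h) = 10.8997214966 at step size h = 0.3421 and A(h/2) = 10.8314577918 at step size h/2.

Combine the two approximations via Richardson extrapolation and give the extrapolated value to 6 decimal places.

10.826907

Error is O(h^4); halving h shrinks it by 2^4 = 16.
16×10.8314577918 = 173.3033246688; subtract 10.8997214966 → 162.4036031722
162.4036031722 ÷ 15 = 10.8269068781
Shift from A(h/2): −0.0045509137.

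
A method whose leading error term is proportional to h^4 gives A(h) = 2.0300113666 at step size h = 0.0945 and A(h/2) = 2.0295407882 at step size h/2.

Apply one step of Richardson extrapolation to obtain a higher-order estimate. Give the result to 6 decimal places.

The method has order 4: 2^4 = 16.
Top: 16(2.0295407882) − (2.0300113666) = 30.4426412446
Extrapolated: 30.4426412446 / 15 = 2.0295094163
Correction |R − A(h/2)| = 3.137e-05; gap |A(h/2) − A(h)| = 4.706e-04.

2.029509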